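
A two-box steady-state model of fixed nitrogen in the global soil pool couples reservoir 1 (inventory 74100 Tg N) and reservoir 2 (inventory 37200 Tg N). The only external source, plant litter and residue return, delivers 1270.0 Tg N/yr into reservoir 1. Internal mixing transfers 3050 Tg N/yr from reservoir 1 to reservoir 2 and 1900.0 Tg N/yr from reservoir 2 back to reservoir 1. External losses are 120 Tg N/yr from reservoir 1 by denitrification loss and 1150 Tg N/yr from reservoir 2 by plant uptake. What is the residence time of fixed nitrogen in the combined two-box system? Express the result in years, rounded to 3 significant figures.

87.6 yr

For the system as a whole, the A↔B exchange is internal and contributes nothing to the throughput; only the external sinks remove mass.
M_total = 74100 + 37200 = 111300 Tg N.
ΣF_external_out = 120 + 1150 = 1270.0 Tg N/yr.
τ = M_total / ΣF_ext = 111300 / 1270.0 = 87.64 yr.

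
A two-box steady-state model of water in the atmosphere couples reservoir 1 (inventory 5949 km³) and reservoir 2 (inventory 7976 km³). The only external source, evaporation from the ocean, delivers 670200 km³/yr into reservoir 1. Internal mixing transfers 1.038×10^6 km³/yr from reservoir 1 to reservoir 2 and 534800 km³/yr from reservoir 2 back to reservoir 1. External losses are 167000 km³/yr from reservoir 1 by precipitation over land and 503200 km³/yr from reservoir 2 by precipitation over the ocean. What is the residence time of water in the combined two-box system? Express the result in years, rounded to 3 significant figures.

For the system as a whole, the A↔B exchange is internal and contributes nothing to the throughput; only the external sinks remove mass.
M_total = 5949 + 7976 = 13925 km³.
ΣF_external_out = 167000 + 503200 = 670200 km³/yr.
τ = M_total / ΣF_ext = 13925 / 670200 = 0.02078 yr.

0.0208 yr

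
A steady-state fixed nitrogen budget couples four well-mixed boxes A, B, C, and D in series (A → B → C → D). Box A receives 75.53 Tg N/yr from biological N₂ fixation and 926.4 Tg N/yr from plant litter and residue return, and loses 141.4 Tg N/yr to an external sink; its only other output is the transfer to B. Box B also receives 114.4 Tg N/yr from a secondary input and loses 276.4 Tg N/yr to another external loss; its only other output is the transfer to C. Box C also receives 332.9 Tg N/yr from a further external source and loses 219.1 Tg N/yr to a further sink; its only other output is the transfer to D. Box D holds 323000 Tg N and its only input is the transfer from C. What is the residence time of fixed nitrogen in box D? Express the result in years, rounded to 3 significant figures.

398 yr

Box A: F(A→B) = (75.53 + 926.4) − 141.4 = 860.53 Tg N/yr.
Box B: F(B→C) = (860.53 + 114.4) − 276.4 = 698.53 Tg N/yr.
Box C: F(C→D) = (698.53 + 332.9) − 219.1 = 812.33 Tg N/yr.
Box D throughput = its input = 812.33 Tg N/yr; τ = 323000 / 812.33 = 397.6 yr.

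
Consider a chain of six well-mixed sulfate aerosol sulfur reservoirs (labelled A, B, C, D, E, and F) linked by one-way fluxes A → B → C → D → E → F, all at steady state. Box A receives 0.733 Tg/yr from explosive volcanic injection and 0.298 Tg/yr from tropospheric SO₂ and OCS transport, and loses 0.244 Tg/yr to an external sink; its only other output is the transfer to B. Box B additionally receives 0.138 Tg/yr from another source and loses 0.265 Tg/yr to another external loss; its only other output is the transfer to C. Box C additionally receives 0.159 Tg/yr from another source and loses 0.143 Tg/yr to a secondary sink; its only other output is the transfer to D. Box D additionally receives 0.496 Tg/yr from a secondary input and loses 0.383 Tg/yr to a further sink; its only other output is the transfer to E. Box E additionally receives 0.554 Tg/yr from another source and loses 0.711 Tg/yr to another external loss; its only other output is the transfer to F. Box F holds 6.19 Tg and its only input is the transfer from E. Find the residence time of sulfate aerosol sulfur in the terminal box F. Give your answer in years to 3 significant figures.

9.79 yr

Box A: F(A→B) = (0.733 + 0.298) − 0.244 = 0.78700 Tg/yr.
Box B: F(B→C) = (0.78700 + 0.138) − 0.265 = 0.66000 Tg/yr.
Box C: F(C→D) = (0.66000 + 0.159) − 0.143 = 0.67600 Tg/yr.
Box D: F(D→E) = (0.67600 + 0.496) − 0.383 = 0.78900 Tg/yr.
Box E: F(E→F) = (0.78900 + 0.554) − 0.711 = 0.63200 Tg/yr.
Box F throughput = its input = 0.63200 Tg/yr; τ = 6.19 / 0.63200 = 9.794 yr.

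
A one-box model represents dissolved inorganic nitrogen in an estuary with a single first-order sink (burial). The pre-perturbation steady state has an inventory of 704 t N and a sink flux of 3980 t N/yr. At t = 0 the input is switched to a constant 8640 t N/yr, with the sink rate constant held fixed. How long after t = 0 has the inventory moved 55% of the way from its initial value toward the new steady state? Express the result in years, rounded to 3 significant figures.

τ = M₀/F₀ = 704/3980 = 0.1769 yr.
The remaining gap fraction is e^(−t/τ); 55% covered ⇒ e^(−t/τ) = 0.450.
t = −τ ln(0.450) = 0.1769 × 0.7985 = 0.1412 yr.

0.141 yr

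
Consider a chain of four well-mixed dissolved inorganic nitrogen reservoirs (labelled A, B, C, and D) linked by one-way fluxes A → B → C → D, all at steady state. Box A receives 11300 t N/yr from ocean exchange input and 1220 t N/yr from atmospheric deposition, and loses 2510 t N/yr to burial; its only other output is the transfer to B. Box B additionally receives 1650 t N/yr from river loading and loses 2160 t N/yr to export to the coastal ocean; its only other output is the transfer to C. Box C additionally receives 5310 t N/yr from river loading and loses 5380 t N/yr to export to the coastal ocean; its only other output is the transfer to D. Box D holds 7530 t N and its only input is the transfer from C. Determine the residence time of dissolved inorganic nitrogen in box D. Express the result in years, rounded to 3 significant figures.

Box A: F(A→B) = (11300 + 1220) − 2510 = 10010 t N/yr.
Box B: F(B→C) = (10010 + 1650) − 2160 = 9500.0 t N/yr.
Box C: F(C→D) = (9500.0 + 5310) − 5380 = 9430.0 t N/yr.
Box D throughput = its input = 9430.0 t N/yr; τ = 7530 / 9430.0 = 0.7985 yr.

0.799 yr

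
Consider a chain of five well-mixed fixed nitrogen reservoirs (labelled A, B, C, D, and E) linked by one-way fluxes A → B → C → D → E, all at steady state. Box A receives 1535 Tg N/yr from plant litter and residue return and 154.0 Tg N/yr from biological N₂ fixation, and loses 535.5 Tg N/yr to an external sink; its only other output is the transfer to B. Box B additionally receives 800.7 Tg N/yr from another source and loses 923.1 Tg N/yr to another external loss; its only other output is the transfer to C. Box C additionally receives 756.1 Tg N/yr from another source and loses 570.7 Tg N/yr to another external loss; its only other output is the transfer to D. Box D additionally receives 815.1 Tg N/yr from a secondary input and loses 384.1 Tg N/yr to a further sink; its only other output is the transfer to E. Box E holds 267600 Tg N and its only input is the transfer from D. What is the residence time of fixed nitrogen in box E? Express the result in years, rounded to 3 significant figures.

Box A: F(A→B) = (1535 + 154.0) − 535.5 = 1153.5 Tg N/yr.
Box B: F(B→C) = (1153.5 + 800.7) − 923.1 = 1031.1 Tg N/yr.
Box C: F(C→D) = (1031.1 + 756.1) − 570.7 = 1216.5 Tg N/yr.
Box D: F(D→E) = (1216.5 + 815.1) − 384.1 = 1647.5 Tg N/yr.
Box E throughput = its input = 1647.5 Tg N/yr; τ = 267600 / 1647.5 = 162.4 yr.

162 yr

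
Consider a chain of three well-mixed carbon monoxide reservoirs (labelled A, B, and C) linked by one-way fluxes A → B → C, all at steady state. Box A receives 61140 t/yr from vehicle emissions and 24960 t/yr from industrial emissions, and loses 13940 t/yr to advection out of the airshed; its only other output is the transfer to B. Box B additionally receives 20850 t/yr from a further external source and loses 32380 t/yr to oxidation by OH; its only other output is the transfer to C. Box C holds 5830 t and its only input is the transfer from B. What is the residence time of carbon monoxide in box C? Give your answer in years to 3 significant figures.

Box A: F(A→B) = (61140 + 24960) − 13940 = 72160 t/yr.
Box B: F(B→C) = (72160 + 20850) − 32380 = 60630 t/yr.
Box C throughput = its input = 60630 t/yr; τ = 5830 / 60630 = 0.09616 yr.

0.0962 yr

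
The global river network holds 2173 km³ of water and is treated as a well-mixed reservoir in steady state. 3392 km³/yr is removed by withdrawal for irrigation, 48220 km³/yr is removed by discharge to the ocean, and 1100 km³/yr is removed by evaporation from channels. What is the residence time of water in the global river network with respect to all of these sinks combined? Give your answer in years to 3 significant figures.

Total removal flux = 3392 + 48220 + 1100 = 52712 km³/yr.
τ = M / ΣF_out = 2173 / 52712 = 0.04122 yr.

0.0412 yr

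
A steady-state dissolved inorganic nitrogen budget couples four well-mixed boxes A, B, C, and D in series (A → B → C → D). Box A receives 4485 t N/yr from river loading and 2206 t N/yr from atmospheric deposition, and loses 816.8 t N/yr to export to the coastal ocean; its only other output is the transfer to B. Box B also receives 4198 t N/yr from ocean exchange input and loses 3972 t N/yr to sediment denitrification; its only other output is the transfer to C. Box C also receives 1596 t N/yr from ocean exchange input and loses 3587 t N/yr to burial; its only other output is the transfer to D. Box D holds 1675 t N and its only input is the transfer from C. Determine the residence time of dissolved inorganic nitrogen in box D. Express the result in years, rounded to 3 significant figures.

0.408 yr

Box A: F(A→B) = (4485 + 2206) − 816.8 = 5874.2 t N/yr.
Box B: F(B→C) = (5874.2 + 4198) − 3972 = 6100.2 t N/yr.
Box C: F(C→D) = (6100.2 + 1596) − 3587 = 4109.2 t N/yr.
Box D throughput = its input = 4109.2 t N/yr; τ = 1675 / 4109.2 = 0.4076 yr.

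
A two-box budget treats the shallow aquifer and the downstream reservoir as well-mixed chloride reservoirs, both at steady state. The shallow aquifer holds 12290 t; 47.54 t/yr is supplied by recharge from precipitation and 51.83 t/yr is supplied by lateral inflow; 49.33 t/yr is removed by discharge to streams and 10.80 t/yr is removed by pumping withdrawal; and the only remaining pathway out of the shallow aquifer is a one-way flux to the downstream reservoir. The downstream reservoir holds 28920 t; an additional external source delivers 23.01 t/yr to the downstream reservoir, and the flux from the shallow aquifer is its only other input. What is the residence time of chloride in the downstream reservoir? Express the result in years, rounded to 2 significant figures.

460 yr

Balance the shallow aquifer: ΣF_in = 47.54 + 51.83 = 99.370 t/yr.
Flux to the downstream reservoir = ΣF_in − (49.33 + 10.80) = 39.240 t/yr.
Total input to the downstream reservoir = 39.240 + 23.01 = 62.250 t/yr; at steady state this equals its total output.
τ = M / F = 28920 / 62.250 = 464.6 yr.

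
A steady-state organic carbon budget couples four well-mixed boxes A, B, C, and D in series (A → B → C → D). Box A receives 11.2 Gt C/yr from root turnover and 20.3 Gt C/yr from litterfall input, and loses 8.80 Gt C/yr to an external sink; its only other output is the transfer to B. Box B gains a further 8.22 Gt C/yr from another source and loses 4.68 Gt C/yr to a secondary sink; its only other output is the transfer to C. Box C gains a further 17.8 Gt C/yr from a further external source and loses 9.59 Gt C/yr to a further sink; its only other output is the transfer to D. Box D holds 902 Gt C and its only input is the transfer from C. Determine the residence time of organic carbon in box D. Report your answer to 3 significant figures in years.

Box A: F(A→B) = (11.2 + 20.3) − 8.80 = 22.700 Gt C/yr.
Box B: F(B→C) = (22.700 + 8.22) − 4.68 = 26.240 Gt C/yr.
Box C: F(C→D) = (26.240 + 17.8) − 9.59 = 34.450 Gt C/yr.
Box D throughput = its input = 34.450 Gt C/yr; τ = 902 / 34.450 = 26.18 yr.

26.2 yr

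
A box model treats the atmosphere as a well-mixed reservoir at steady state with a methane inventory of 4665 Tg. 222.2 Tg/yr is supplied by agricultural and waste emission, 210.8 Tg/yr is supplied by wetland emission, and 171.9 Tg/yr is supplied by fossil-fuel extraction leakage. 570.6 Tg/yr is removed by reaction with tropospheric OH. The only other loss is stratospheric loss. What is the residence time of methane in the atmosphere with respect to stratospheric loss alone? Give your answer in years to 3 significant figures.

136 yr

At steady state ΣF_in = ΣF_out.
ΣF_in = 222.2 + 210.8 + 171.9 = 604.90 Tg/yr.
Stratospheric loss flux = ΣF_in − (570.6) = 604.90 − 570.6 = 34.30 Tg/yr.
τ = M / F = 4665 / 34.30 = 136.0 yr.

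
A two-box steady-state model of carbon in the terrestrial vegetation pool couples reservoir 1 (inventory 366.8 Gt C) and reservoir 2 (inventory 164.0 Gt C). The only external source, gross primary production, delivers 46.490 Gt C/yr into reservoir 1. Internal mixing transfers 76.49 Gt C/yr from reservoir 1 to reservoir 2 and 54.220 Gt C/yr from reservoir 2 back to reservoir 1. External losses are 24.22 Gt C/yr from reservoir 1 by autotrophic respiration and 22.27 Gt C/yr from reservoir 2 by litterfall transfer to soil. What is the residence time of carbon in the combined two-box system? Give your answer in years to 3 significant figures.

11.4 yr

Residence time in the combined system uses the total inventory and the total *external* removal — internal exchanges between the two boxes cancel.
M_total = 366.8 + 164.0 = 530.80 Gt C.
ΣF_external_out = 24.22 + 22.27 = 46.490 Gt C/yr.
τ = M_total / ΣF_ext = 530.80 / 46.490 = 11.42 yr.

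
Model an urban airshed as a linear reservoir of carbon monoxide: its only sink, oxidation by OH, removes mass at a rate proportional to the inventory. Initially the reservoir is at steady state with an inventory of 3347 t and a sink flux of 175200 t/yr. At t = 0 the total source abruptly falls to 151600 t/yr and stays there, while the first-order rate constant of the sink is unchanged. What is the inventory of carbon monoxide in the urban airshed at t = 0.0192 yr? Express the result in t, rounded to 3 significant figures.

The sink rate constant is k = F₀/M₀ = 175200/3347 = 52.35 yr⁻¹.
Solving dM/dt = F₁ − kM with M(0) = M₀ gives M(t) = F₁/k + (M₀ − F₁/k)·e^(−kt).
F₁/k = 151600/52.35 = 2896.1 t; kt = 52.35 × 0.0192 = 1.005, e^(−kt) = 0.3660.
M(0.0192) = 2896.1 + (3347 − 2896.1) × 0.3660 = 2896.1 + 165.0 = 3061.2 t.

3060 t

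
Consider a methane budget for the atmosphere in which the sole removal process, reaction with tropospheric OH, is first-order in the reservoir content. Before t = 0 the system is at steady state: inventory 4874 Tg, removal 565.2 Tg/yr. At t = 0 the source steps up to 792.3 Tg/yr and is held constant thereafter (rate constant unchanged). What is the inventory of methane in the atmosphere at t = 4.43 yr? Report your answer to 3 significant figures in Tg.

The sink rate constant is k = F₀/M₀ = 565.2/4874 = 0.1160 yr⁻¹.
Solving dM/dt = F₁ − kM with M(0) = M₀ gives M(t) = F₁/k + (M₀ − F₁/k)·e^(−kt).
F₁/k = 792.3/0.1160 = 6832.4 Tg; kt = 0.1160 × 4.43 = 0.5137, e^(−kt) = 0.5983.
M(4.43) = 6832.4 + (4874 − 6832.4) × 0.5983 = 6832.4 − 1172 = 5660.7 Tg.

5660 Tg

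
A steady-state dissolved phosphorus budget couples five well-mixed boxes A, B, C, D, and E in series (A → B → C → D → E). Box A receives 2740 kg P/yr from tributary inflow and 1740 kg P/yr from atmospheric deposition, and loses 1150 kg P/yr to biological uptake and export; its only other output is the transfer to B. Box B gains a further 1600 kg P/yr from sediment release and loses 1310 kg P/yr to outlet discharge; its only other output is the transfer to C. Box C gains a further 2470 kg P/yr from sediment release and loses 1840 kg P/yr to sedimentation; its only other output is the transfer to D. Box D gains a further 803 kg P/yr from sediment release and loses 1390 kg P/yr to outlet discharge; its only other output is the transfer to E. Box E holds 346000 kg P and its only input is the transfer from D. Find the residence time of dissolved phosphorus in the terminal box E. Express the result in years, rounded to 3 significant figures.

Box A: F(A→B) = (2740 + 1740) − 1150 = 3330.0 kg P/yr.
Box B: F(B→C) = (3330.0 + 1600) − 1310 = 3620.0 kg P/yr.
Box C: F(C→D) = (3620.0 + 2470) − 1840 = 4250.0 kg P/yr.
Box D: F(D→E) = (4250.0 + 803) − 1390 = 3663.0 kg P/yr.
Box E throughput = its input = 3663.0 kg P/yr; τ = 346000 / 3663.0 = 94.46 yr.

94.5 yr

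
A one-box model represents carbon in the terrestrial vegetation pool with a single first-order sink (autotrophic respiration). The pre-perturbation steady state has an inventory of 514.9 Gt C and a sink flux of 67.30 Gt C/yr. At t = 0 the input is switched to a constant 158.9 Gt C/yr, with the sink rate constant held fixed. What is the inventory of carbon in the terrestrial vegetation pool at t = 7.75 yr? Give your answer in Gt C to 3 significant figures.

τ = M₀/F₀ = 514.9/67.30 = 7.651 yr; rate constant k = 1/τ.
New steady state M_∞ = F₁/k = F₁·τ = 158.9 × 7.651 = 1215.7 Gt C.
M(t) = M_∞ + (M₀ − M_∞)·e^(−t/τ); t/τ = 7.75/7.651 = 1.013, so e^(−t/τ) = 0.3631.
M(t) = 1215.7 − 700.8 × 0.3631 = 961.22 Gt C.

961 Gt C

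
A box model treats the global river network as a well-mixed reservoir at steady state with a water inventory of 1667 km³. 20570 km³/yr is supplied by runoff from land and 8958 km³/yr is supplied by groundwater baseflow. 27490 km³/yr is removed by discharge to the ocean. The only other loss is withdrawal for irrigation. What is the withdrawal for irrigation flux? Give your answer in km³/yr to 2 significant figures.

At steady state ΣF_in = ΣF_out.
ΣF_in = 20570 + 8958 = 29528 km³/yr.
Withdrawal for irrigation flux = ΣF_in − (27490) = 29528 − 27490 = 2038 km³/yr.

2000 km³/yr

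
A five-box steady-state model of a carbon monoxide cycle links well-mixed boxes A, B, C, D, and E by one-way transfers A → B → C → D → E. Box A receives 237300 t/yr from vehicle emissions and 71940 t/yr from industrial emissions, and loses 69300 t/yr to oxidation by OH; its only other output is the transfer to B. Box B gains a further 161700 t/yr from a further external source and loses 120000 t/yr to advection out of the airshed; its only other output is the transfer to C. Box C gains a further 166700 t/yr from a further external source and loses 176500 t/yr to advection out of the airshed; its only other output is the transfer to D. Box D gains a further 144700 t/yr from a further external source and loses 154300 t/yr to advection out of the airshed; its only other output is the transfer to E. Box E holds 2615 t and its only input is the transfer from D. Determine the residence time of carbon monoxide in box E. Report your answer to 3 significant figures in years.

Box A: F(A→B) = (237300 + 71940) − 69300 = 239940 t/yr.
Box B: F(B→C) = (239940 + 161700) − 120000 = 281640 t/yr.
Box C: F(C→D) = (281640 + 166700) − 176500 = 271840 t/yr.
Box D: F(D→E) = (271840 + 144700) − 154300 = 262240 t/yr.
Box E throughput = its input = 262240 t/yr; τ = 2615 / 262240 = 0.009972 yr.

0.00997 yr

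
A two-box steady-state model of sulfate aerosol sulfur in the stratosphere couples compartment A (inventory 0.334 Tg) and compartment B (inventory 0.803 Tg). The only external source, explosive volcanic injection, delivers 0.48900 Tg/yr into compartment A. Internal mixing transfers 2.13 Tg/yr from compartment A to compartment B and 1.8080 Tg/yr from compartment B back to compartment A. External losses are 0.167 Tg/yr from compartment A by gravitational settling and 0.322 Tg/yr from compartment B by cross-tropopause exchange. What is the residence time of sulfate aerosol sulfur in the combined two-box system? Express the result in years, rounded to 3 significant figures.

2.33 yr

Residence time in the combined system uses the total inventory and the total *external* removal — internal exchanges between the two boxes cancel.
M_total = 0.334 + 0.803 = 1.1370 Tg.
ΣF_external_out = 0.167 + 0.322 = 0.48900 Tg/yr.
τ = M_total / ΣF_ext = 1.1370 / 0.48900 = 2.325 yr.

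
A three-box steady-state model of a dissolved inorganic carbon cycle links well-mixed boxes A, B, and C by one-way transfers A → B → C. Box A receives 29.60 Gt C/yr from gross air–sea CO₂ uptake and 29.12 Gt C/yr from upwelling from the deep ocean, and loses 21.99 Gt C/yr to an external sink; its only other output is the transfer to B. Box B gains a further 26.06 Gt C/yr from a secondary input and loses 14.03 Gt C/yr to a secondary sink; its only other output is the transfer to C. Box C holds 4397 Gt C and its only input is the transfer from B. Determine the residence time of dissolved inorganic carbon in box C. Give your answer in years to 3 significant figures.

Box A: F(A→B) = (29.60 + 29.12) − 21.99 = 36.730 Gt C/yr.
Box B: F(B→C) = (36.730 + 26.06) − 14.03 = 48.760 Gt C/yr.
Box C throughput = its input = 48.760 Gt C/yr; τ = 4397 / 48.760 = 90.18 yr.

90.2 yr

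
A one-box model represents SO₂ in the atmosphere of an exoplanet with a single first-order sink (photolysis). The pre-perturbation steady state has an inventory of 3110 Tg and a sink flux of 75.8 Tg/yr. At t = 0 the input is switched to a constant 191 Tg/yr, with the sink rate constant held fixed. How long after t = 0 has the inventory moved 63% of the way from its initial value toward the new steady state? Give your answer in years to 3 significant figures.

τ = M₀/F₀ = 3110/75.8 = 41.03 yr.
The remaining gap fraction is e^(−t/τ); 63% covered ⇒ e^(−t/τ) = 0.370.
t = −τ ln(0.370) = 41.03 × 0.9943 = 40.79 yr.

40.8 yr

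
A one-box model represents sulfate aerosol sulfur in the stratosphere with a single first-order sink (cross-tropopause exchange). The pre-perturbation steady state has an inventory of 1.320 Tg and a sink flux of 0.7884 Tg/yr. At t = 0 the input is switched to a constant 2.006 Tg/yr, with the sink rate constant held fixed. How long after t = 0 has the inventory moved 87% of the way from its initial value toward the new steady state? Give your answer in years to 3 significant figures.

3.42 yr

τ = M₀/F₀ = 1.320/0.7884 = 1.674 yr.
The remaining gap fraction is e^(−t/τ); 87% covered ⇒ e^(−t/τ) = 0.130.
t = −τ ln(0.130) = 1.674 × 2.040 = 3.416 yr.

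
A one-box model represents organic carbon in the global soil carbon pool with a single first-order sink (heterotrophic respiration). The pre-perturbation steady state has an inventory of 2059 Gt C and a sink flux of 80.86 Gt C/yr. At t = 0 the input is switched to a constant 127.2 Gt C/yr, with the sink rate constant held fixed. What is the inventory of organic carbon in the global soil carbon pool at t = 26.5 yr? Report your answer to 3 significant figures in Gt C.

2820 Gt C

τ = M₀/F₀ = 2059/80.86 = 25.46 yr; rate constant k = 1/τ.
New steady state M_∞ = F₁/k = F₁·τ = 127.2 × 25.46 = 3239.0 Gt C.
M(t) = M_∞ + (M₀ − M_∞)·e^(−t/τ); t/τ = 26.5/25.46 = 1.041, so e^(−t/τ) = 0.3532.
M(t) = 3239.0 − 1180 × 0.3532 = 2822.2 Gt C.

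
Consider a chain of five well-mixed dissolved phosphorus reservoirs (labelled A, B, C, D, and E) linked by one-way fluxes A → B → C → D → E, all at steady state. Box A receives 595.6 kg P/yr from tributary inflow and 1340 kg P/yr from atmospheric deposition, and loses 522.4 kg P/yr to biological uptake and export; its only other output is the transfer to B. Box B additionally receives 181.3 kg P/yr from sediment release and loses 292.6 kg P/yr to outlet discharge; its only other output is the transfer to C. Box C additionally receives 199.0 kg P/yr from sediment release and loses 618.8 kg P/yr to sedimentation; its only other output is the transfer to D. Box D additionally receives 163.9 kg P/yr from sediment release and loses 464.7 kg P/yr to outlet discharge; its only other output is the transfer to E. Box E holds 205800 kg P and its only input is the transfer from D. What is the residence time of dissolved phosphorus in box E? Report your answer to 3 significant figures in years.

354 yr

Box A: F(A→B) = (595.6 + 1340) − 522.4 = 1413.2 kg P/yr.
Box B: F(B→C) = (1413.2 + 181.3) − 292.6 = 1301.9 kg P/yr.
Box C: F(C→D) = (1301.9 + 199.0) − 618.8 = 882.10 kg P/yr.
Box D: F(D→E) = (882.10 + 163.9) − 464.7 = 581.30 kg P/yr.
Box E throughput = its input = 581.30 kg P/yr; τ = 205800 / 581.30 = 354.0 yr.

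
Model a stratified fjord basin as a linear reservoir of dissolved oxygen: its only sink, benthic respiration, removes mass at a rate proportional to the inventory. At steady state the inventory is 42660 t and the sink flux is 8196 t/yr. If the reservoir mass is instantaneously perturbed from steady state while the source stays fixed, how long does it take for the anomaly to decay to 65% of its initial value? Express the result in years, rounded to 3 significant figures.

2.24 yr

For a linear reservoir the anomaly decays as exp(−t/τ) with τ = M/F = 42660/8196 = 5.205 yr.
exp(−t/τ) = 0.65 ⇒ t = −τ ln(0.65) = 5.205 × 0.4308 = 2.242 yr.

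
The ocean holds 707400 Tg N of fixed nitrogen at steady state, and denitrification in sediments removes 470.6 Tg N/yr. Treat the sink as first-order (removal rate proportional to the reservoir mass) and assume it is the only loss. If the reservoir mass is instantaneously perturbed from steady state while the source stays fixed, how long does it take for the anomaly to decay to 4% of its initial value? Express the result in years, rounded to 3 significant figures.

4840 yr

For a linear reservoir the anomaly decays as exp(−t/τ) with τ = M/F = 707400/470.6 = 1503 yr.
exp(−t/τ) = 0.04 ⇒ t = −τ ln(0.04) = 1503 × 3.219 = 4839 yr.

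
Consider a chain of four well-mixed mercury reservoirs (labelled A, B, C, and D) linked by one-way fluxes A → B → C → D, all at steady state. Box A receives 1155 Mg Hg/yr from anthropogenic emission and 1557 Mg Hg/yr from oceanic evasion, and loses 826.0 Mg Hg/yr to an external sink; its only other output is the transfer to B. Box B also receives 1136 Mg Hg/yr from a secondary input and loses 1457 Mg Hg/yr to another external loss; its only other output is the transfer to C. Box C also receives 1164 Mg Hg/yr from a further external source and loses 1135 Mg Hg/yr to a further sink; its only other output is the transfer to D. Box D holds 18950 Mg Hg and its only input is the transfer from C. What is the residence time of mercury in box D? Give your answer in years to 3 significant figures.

Box A: F(A→B) = (1155 + 1557) − 826.0 = 1886.0 Mg Hg/yr.
Box B: F(B→C) = (1886.0 + 1136) − 1457 = 1565.0 Mg Hg/yr.
Box C: F(C→D) = (1565.0 + 1164) − 1135 = 1594.0 Mg Hg/yr.
Box D throughput = its input = 1594.0 Mg Hg/yr; τ = 18950 / 1594.0 = 11.89 yr.

11.9 yr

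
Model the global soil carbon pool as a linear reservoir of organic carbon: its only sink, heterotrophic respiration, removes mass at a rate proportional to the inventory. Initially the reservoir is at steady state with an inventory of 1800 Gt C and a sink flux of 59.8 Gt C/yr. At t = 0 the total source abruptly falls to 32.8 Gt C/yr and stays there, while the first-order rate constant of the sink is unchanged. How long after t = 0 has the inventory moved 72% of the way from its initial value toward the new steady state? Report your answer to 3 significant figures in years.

τ = M₀/F₀ = 1800/59.8 = 30.10 yr.
The remaining gap fraction is e^(−t/τ); 72% covered ⇒ e^(−t/τ) = 0.280.
t = −τ ln(0.280) = 30.10 × 1.273 = 38.32 yr.

38.3 yr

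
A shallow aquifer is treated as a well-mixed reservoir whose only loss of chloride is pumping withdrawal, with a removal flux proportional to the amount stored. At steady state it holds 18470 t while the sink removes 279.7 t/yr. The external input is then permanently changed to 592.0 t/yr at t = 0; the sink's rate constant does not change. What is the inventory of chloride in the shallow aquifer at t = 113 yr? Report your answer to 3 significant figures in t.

35400 t

The sink rate constant is k = F₀/M₀ = 279.7/18470 = 0.01514 yr⁻¹.
Solving dM/dt = F₁ − kM with M(0) = M₀ gives M(t) = F₁/k + (M₀ − F₁/k)·e^(−kt).
F₁/k = 592.0/0.01514 = 39093 t; kt = 0.01514 × 113 = 1.711, e^(−kt) = 0.1806.
M(113) = 39093 + (18470 − 39093) × 0.1806 = 39093 − 3725 = 35367 t.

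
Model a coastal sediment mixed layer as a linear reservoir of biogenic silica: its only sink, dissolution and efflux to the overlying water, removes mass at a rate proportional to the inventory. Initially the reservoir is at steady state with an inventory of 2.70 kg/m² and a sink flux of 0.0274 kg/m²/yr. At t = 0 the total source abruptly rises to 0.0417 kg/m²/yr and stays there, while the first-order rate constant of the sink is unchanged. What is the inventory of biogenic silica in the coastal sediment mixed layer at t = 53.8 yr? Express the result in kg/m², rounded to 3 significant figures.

The sink rate constant is k = F₀/M₀ = 0.0274/2.70 = 0.01015 yr⁻¹.
Solving dM/dt = F₁ − kM with M(0) = M₀ gives M(t) = F₁/k + (M₀ − F₁/k)·e^(−kt).
F₁/k = 0.0417/0.01015 = 4.1091 kg/m²; kt = 0.01015 × 53.8 = 0.5460, e^(−kt) = 0.5793.
M(53.8) = 4.1091 + (2.70 − 4.1091) × 0.5793 = 4.1091 − 0.8163 = 3.2928 kg/m².

3.29 kg/m²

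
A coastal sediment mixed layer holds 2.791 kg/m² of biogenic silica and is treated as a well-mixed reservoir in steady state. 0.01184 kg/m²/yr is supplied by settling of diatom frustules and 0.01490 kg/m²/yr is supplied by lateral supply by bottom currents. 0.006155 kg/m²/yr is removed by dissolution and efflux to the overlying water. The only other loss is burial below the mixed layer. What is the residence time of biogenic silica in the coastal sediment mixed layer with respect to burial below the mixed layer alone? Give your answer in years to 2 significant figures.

At steady state ΣF_in = ΣF_out.
ΣF_in = 0.01184 + 0.01490 = 0.026740 kg/m²/yr.
Burial below the mixed layer flux = ΣF_in − (0.006155) = 0.026740 − 0.006155 = 0.02058 kg/m²/yr.
τ = M / F = 2.791 / 0.02058 = 135.6 yr.

140 yr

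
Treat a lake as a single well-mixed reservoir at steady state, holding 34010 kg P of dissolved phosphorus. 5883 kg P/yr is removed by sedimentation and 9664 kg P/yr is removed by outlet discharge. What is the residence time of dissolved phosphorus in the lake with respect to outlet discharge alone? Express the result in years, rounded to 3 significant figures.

Residence time with respect to a single sink: τ = M / F_sink.
τ = 34010 / 9664 = 3.519 yr.

3.52 yr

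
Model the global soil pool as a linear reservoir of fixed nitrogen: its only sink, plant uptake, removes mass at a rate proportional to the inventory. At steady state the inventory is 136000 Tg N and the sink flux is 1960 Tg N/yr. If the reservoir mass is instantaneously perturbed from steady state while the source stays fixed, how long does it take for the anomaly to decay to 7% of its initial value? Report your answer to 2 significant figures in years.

180 yr

For a linear reservoir the anomaly decays as exp(−t/τ) with τ = M/F = 136000/1960 = 69.39 yr.
exp(−t/τ) = 0.07 ⇒ t = −τ ln(0.07) = 69.39 × 2.659 = 184.5 yr.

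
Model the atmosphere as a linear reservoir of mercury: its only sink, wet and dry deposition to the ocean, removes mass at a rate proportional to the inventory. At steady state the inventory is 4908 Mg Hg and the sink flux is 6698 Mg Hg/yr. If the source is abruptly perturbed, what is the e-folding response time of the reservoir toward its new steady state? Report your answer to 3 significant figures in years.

0.733 yr

For a linear reservoir the response time equals the residence time τ = M/F.
τ = 4908 / 6698 = 0.7328 yr.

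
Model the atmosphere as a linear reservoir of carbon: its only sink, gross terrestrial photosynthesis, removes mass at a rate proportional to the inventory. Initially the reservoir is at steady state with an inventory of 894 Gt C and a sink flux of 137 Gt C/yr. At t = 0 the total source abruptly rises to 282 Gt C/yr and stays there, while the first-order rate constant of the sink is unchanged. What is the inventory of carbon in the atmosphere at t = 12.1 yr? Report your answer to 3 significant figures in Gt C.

1690 Gt C

τ = M₀/F₀ = 894/137 = 6.526 yr; rate constant k = 1/τ.
New steady state M_∞ = F₁/k = F₁·τ = 282 × 6.526 = 1840.2 Gt C.
M(t) = M_∞ + (M₀ − M_∞)·e^(−t/τ); t/τ = 12.1/6.526 = 1.854, so e^(−t/τ) = 0.1566.
M(t) = 1840.2 − 946.2 × 0.1566 = 1692.1 Gt C.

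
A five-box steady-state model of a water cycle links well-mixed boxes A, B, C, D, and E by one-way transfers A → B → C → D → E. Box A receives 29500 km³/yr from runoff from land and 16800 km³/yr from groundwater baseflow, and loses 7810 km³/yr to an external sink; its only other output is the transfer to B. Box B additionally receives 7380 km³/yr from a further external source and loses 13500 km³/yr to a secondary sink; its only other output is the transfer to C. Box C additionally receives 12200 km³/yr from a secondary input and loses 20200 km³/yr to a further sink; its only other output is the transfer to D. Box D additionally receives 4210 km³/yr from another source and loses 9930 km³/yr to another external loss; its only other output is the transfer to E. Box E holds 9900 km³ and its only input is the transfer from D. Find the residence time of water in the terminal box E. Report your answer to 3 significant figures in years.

Box A: F(A→B) = (29500 + 16800) − 7810 = 38490 km³/yr.
Box B: F(B→C) = (38490 + 7380) − 13500 = 32370 km³/yr.
Box C: F(C→D) = (32370 + 12200) − 20200 = 24370 km³/yr.
Box D: F(D→E) = (24370 + 4210) − 9930 = 18650 km³/yr.
Box E throughput = its input = 18650 km³/yr; τ = 9900 / 18650 = 0.5308 yr.

0.531 yr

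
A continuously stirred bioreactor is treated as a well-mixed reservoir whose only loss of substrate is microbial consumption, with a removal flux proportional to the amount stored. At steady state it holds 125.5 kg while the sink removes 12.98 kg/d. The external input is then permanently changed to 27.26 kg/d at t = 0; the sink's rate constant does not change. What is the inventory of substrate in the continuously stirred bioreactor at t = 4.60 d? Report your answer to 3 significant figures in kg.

178 kg

Residence time τ = M₀/F₀ = 9.669 d. The eventual steady state is M_∞ = M₀·(F₁/F₀) = 125.5 × 27.26/12.98 = 263.57 kg.
The anomaly ΔM(t) = M(t) − M_∞ decays as ΔM₀·e^(−t/τ) with ΔM₀ = 125.5 − 263.57 = −138.1 kg.
At t = 4.60 d, e^(−t/τ) = e^(−0.4758) = 0.6214, so ΔM = −85.80 kg and M = 263.57 − 85.80 = 177.77 kg.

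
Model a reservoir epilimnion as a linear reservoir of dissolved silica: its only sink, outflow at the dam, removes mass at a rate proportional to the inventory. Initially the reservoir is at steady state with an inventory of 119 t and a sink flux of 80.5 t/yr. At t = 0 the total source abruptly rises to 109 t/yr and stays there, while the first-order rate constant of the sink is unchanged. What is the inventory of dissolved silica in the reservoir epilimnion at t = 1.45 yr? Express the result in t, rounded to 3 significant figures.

The sink rate constant is k = F₀/M₀ = 80.5/119 = 0.6765 yr⁻¹.
Solving dM/dt = F₁ − kM with M(0) = M₀ gives M(t) = F₁/k + (M₀ − F₁/k)·e^(−kt).
F₁/k = 109/0.6765 = 161.13 t; kt = 0.6765 × 1.45 = 0.9809, e^(−kt) = 0.3750.
M(1.45) = 161.13 + (119 − 161.13) × 0.3750 = 161.13 − 15.80 = 145.33 t.

145 t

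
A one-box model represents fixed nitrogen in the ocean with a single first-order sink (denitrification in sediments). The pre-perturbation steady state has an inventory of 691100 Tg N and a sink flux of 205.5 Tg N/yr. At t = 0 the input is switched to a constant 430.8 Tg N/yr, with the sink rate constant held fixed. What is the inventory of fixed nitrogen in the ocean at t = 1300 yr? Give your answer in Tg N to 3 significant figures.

934000 Tg N

The sink rate constant is k = F₀/M₀ = 205.5/691100 = 0.0002974 yr⁻¹.
Solving dM/dt = F₁ − kM with M(0) = M₀ gives M(t) = F₁/k + (M₀ − F₁/k)·e^(−kt).
F₁/k = 430.8/0.0002974 = 1.4488×10^6 Tg N; kt = 0.0002974 × 1300 = 0.3866, e^(−kt) = 0.6794.
M(1300) = 1.4488×10^6 + (691100 − 1.4488×10^6) × 0.6794 = 1.4488×10^6 − 514800 = 934020 Tg N.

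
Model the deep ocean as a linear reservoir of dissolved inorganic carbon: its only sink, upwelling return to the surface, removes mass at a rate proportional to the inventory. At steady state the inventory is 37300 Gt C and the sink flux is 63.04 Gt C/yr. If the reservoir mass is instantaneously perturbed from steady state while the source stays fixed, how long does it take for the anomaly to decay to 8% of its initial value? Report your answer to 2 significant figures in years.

For a linear reservoir the anomaly decays as exp(−t/τ) with τ = M/F = 37300/63.04 = 591.7 yr.
exp(−t/τ) = 0.08 ⇒ t = −τ ln(0.08) = 591.7 × 2.526 = 1494 yr.

1500 yr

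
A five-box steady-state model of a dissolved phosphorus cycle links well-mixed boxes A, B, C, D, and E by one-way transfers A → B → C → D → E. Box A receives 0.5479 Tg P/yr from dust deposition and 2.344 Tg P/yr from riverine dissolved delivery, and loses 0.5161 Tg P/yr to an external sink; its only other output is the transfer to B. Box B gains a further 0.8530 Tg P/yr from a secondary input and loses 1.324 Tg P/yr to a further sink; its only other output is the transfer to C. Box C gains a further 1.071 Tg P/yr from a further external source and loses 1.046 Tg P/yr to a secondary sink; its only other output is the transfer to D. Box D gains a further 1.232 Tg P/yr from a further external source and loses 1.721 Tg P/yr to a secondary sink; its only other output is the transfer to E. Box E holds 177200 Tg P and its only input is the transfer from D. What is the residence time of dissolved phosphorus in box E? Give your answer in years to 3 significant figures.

Box A: F(A→B) = (0.5479 + 2.344) − 0.5161 = 2.3758 Tg P/yr.
Box B: F(B→C) = (2.3758 + 0.8530) − 1.324 = 1.9048 Tg P/yr.
Box C: F(C→D) = (1.9048 + 1.071) − 1.046 = 1.9298 Tg P/yr.
Box D: F(D→E) = (1.9298 + 1.232) − 1.721 = 1.4408 Tg P/yr.
Box E throughput = its input = 1.4408 Tg P/yr; τ = 177200 / 1.4408 = 123000 yr.

123000 yr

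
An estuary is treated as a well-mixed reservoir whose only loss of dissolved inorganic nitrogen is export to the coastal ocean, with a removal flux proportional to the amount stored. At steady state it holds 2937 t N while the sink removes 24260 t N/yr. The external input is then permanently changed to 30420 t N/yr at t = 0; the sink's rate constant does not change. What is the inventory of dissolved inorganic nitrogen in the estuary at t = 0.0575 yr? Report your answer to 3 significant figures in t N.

τ = M₀/F₀ = 2937/24260 = 0.1211 yr; rate constant k = 1/τ.
New steady state M_∞ = F₁/k = F₁·τ = 30420 × 0.1211 = 3682.8 t N.
M(t) = M_∞ + (M₀ − M_∞)·e^(−t/τ); t/τ = 0.0575/0.1211 = 0.4750, so e^(−t/τ) = 0.6219.
M(t) = 3682.8 − 745.8 × 0.6219 = 3219.0 t N.

3220 t N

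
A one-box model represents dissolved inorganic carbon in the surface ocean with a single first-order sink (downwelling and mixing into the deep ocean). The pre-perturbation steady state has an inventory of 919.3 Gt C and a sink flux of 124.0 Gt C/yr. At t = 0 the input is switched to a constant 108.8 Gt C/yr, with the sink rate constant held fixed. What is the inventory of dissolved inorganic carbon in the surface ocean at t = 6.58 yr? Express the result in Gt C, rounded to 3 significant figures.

853 Gt C

The sink rate constant is k = F₀/M₀ = 124.0/919.3 = 0.1349 yr⁻¹.
Solving dM/dt = F₁ − kM with M(0) = M₀ gives M(t) = F₁/k + (M₀ − F₁/k)·e^(−kt).
F₁/k = 108.8/0.1349 = 806.61 Gt C; kt = 0.1349 × 6.58 = 0.8875, e^(−kt) = 0.4117.
M(6.58) = 806.61 + (919.3 − 806.61) × 0.4117 = 806.61 + 46.39 = 853.00 Gt C.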